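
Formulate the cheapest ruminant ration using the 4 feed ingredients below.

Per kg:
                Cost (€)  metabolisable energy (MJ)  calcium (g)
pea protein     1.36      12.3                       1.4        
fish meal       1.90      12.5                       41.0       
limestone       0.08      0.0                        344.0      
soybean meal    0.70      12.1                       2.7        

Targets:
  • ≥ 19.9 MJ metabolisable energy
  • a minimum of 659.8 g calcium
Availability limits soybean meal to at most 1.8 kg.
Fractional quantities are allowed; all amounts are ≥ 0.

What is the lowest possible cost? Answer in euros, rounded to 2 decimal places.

Set it up as a linear program. Let x1 = kg of pea protein, x2 = kg of fish meal, x3 = kg of limestone, x4 = kg of soybean meal.
Minimise 1.36x1 + 1.9x2 + 0.08x3 + 0.7x4 s.t.:
  12.3x1 + 12.5x2 + 12.1x4 ≥ 19.9   (metabolisable energy)
  1.4x1 + 41x2 + 344x3 + 2.7x4 ≥ 659.8   (calcium)
  x4 ≤ 1.8
  x1, x2, x3, x4 ≥ 0.
The cheapest feasible vertex uses only limestone, soybean meal; pea protein, fish meal are not used. There the metabolisable energy and calcium constraints are tight.
That vertex is x3 = 1.905, x4 = 1.645.
Hence cost = 0.08·1.905 + 0.7·1.645 = €1.3039.

€1.30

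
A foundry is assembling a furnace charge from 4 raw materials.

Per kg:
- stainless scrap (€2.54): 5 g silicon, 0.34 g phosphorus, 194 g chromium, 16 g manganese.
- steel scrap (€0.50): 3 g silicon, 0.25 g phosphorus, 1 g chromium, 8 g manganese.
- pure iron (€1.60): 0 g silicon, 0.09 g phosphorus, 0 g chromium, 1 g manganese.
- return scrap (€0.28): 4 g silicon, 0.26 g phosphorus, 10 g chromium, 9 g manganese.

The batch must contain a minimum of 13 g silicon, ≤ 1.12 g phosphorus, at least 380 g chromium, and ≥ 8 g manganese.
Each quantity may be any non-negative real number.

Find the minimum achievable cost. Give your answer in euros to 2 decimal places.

€5.10

Let x1 = kg of stainless scrap, x2 = kg of steel scrap, x3 = kg of pure iron, x4 = kg of return scrap.
min 2.54x1 + 0.5x2 + 1.6x3 + 0.28x4 with:
  5x1 + 3x2 + 4x4 ≥ 13   (silicon)
  0.34x1 + 0.25x2 + 0.09x3 + 0.26x4 ≤ 1.12   (phosphorus)
  194x1 + 1x2 + 10x4 ≥ 380   (chromium)
  16x1 + 8x2 + 1x3 + 9x4 ≥ 8   (manganese)
  x1, x2, x3, x4 ≥ 0.
The optimal basis is {stainless scrap, return scrap}; steel scrap, pure iron drop out. There the silicon and chromium constraints are tight.
Optimal quantities: stainless scrap = 1.915 kg, return scrap = 0.8567 kg.
Hence cost = 2.54·1.915 + 0.28·0.8567 = €5.1040.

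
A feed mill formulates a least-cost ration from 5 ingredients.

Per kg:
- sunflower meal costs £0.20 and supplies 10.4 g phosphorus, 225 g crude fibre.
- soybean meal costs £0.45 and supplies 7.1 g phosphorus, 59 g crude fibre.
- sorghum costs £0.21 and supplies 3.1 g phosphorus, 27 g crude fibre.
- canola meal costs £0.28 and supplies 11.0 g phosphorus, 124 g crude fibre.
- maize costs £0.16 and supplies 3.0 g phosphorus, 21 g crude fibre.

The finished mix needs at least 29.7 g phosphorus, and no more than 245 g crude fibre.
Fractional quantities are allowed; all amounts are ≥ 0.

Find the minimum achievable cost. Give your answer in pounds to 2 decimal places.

£1.34

Let x1 = kg of sunflower meal, x2 = kg of soybean meal, x3 = kg of sorghum, x4 = kg of canola meal, x5 = kg of maize.
Minimize 0.2x1 + 0.45x2 + 0.21x3 + 0.28x4 + 0.16x5 with:
  10.4x1 + 7.1x2 + 3.1x3 + 11x4 + 3x5 ≥ 29.7   (phosphorus)
  225x1 + 59x2 + 27x3 + 124x4 + 21x5 ≤ 245   (crude fibre)
  x1, x2, x3, x4, x5 ≥ 0.
The minimum-cost mix takes nothing from sunflower meal, soybean meal, sorghum — only canola meal, maize. Binding constraints: phosphorus and crude fibre.
Optimal quantities: canola meal = 0.7894 kg, maize = 7.006 kg.
Total cost: 0.28·0.7894 + 0.16·7.006 = 1.3420.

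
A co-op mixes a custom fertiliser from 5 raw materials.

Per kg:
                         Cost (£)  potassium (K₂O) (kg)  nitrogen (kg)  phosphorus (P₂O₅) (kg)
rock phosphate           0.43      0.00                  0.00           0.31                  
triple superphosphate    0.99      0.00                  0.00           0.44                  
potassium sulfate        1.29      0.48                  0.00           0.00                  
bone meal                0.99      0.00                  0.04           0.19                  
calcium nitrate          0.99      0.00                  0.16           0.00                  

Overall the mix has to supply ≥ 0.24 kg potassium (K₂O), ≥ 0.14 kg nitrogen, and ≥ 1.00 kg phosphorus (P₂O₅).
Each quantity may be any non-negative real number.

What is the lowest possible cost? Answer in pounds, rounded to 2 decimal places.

£2.90

Set it up as a linear program. Let x1 = kg of rock phosphate, x2 = kg of triple superphosphate, x3 = kg of potassium sulfate, x4 = kg of bone meal, x5 = kg of calcium nitrate.
min 0.43x1 + 0.99x2 + 1.29x3 + 0.99x4 + 0.99x5 s.t.:
  0.48x3 ≥ 0.24   (potassium (K₂O))
  0.04x4 + 0.16x5 ≥ 0.14   (nitrogen)
  0.31x1 + 0.44x2 + 0.19x4 ≥ 1   (phosphorus (P₂O₅))
  x1, x2, x3, x4, x5 ≥ 0.
The cheapest feasible vertex uses only rock phosphate, potassium sulfate, calcium nitrate; triple superphosphate, bone meal are not used. Binding constraints: potassium (K₂O), nitrogen, phosphorus (P₂O₅).
That vertex is x1 = 3.226, x3 = 0.5, x5 = 0.875.
Cost = 0.43·3.226 + 1.29·0.5 + 0.99·0.875 = 2.8984.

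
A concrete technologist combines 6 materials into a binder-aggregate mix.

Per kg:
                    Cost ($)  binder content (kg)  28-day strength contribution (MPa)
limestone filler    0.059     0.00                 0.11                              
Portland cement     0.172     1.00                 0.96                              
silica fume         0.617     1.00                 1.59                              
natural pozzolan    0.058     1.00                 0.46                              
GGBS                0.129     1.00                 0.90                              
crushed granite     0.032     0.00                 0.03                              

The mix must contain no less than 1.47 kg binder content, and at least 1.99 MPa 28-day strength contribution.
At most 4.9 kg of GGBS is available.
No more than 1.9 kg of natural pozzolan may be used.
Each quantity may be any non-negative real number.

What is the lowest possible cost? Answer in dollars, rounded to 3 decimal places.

$0.270

Let x1 = kg of limestone filler, x2 = kg of Portland cement, x3 = kg of silica fume, x4 = kg of natural pozzolan, x5 = kg of GGBS, x6 = kg of crushed granite.
min 0.059x1 + 0.172x2 + 0.617x3 + 0.058x4 + 0.129x5 + 0.032x6 with:
  1x2 + 1x3 + 1x4 + 1x5 ≥ 1.47   (binder content)
  0.11x1 + 0.96x2 + 1.59x3 + 0.46x4 + 0.9x5 + 0.03x6 ≥ 1.99   (28-day strength contribution)
  x5 ≤ 4.9
  x4 ≤ 1.9
  x1, x2, x3, x4, x5, x6 ≥ 0.
The minimum-cost mix takes nothing from limestone filler, Portland cement, silica fume, crushed granite — only natural pozzolan, GGBS. The 28-day strength contribution and the natural pozzolan cap requirements are met with equality.
Optimal quantities: natural pozzolan = 1.9 kg, GGBS = 1.24 kg.
Hence cost = 0.058·1.9 + 0.129·1.24 = $0.27016.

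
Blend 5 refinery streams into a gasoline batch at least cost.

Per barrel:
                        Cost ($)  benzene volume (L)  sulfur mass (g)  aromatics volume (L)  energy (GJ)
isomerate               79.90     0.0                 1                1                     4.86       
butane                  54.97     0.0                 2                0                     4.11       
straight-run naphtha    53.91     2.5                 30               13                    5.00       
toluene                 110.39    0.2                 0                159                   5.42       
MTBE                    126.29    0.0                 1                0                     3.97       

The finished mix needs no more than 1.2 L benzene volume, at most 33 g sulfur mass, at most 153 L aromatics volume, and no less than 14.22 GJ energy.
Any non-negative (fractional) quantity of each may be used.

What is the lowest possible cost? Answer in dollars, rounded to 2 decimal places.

Let x1 = barrels of isomerate, x2 = barrels of butane, x3 = barrels of straight-run naphtha, x4 = barrels of toluene, x5 = barrels of MTBE.
min 79.9x1 + 54.97x2 + 53.91x3 + 110.39x4 + 126.29x5 s.t.:
  2.5x3 + 0.2x4 ≤ 1.2   (benzene volume)
  1x1 + 2x2 + 30x3 + 1x5 ≤ 33   (sulfur mass)
  1x1 + 13x3 + 159x4 ≤ 153   (aromatics volume)
  4.86x1 + 4.11x2 + 5x3 + 5.42x4 + 3.97x5 ≥ 14.22   (energy)
  x1, x2, x3, x4, x5 ≥ 0.
At the optimum only butane, straight-run naphtha are positive (isomerate, toluene, MTBE = 0). The benzene volume and energy requirements are met with equality.
So butane = 2.876 barrels, straight-run naphtha = 0.48 barrels.
Total cost: 54.97·2.876 + 53.91·0.48 = 183.9705.

$183.97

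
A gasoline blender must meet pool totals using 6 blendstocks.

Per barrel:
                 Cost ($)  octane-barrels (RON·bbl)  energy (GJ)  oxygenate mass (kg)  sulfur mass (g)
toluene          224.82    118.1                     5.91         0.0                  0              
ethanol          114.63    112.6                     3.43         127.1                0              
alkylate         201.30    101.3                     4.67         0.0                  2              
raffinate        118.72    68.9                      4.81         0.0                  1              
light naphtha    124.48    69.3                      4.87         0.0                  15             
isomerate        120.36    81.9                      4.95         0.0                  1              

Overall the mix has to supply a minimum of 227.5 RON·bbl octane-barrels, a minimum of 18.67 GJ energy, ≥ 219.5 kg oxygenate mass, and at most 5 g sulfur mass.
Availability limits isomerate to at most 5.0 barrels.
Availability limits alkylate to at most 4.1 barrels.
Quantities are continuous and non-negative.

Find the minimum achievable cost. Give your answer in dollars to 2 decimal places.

This is a linear program. Let x1 = barrels of toluene, x2 = barrels of ethanol, x3 = barrels of alkylate, x4 = barrels of raffinate, x5 = barrels of light naphtha, x6 = barrels of isomerate.
Minimize 224.82x1 + 114.63x2 + 201.3x3 + 118.72x4 + 124.48x5 + 120.36x6 s.t.:
  118.1x1 + 112.6x2 + 101.3x3 + 68.9x4 + 69.3x5 + 81.9x6 ≥ 227.5   (octane-barrels)
  5.91x1 + 3.43x2 + 4.67x3 + 4.81x4 + 4.87x5 + 4.95x6 ≥ 18.67   (energy)
  127.1x2 ≥ 219.5   (oxygenate mass)
  2x3 + 1x4 + 15x5 + 1x6 ≤ 5   (sulfur mass)
  x6 ≤ 5
  x3 ≤ 4.1
  x1, x2, x3, x4, x5, x6 ≥ 0.
The optimal basis is {ethanol, isomerate}; toluene, alkylate, raffinate, light naphtha drop out. The energy and oxygenate mass requirements are met with equality.
That vertex is x2 = 1.72699, x6 = 2.57504.
Cost = 114.63·1.72699 + 120.36·2.57504 = 507.8967.

$507.90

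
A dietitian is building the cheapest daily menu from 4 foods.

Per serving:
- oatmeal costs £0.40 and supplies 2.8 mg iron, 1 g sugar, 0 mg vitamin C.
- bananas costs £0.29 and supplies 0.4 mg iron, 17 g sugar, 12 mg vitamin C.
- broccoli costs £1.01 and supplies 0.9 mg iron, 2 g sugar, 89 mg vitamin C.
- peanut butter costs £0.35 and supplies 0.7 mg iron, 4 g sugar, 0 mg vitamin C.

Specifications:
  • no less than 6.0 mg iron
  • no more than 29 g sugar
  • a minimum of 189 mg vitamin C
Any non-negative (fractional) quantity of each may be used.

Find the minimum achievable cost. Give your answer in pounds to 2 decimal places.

£2.73

This is a linear program. Let x1 = servings of oatmeal, x2 = servings of bananas, x3 = servings of broccoli, x4 = servings of peanut butter.
Minimize 0.4x1 + 0.29x2 + 1.01x3 + 0.35x4 with:
  2.8x1 + 0.4x2 + 0.9x3 + 0.7x4 ≥ 6   (iron)
  1x1 + 17x2 + 2x3 + 4x4 ≤ 29   (sugar)
  12x2 + 89x3 ≥ 189   (vitamin C)
  x1, x2, x3, x4 ≥ 0.
At the optimum only oatmeal, broccoli are positive (bananas, peanut butter = 0). The iron and vitamin C requirements are met with equality.
That vertex is x1 = 1.46, x3 = 2.124.
Objective = 0.4·1.46 + 1.01·2.124 = 2.7292.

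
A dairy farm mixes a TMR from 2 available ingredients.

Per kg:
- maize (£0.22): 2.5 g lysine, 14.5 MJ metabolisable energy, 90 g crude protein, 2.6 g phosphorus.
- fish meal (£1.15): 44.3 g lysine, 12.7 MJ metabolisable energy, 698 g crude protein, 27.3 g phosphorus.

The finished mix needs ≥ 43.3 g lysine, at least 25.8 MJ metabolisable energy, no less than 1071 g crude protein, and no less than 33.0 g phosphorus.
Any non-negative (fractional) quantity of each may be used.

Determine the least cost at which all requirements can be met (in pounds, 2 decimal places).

Treat it as an LP. Let x1 = kg of maize, x2 = kg of fish meal.
min 0.22x1 + 1.15x2 subject to:
  2.5x1 + 44.3x2 ≥ 43.3   (lysine)
  14.5x1 + 12.7x2 ≥ 25.8   (metabolisable energy)
  90x1 + 698x2 ≥ 1071   (crude protein)
  2.6x1 + 27.3x2 ≥ 33   (phosphorus)
  x1, x2 ≥ 0.
Both inputs are positive at the optimum. The metabolisable energy and crude protein requirements are met with equality.
Optimal quantities: maize = 0.4908 kg, fish meal = 1.471 kg.
Cost = 0.22·0.4908 + 1.15·1.471 = 1.7996.

£1.80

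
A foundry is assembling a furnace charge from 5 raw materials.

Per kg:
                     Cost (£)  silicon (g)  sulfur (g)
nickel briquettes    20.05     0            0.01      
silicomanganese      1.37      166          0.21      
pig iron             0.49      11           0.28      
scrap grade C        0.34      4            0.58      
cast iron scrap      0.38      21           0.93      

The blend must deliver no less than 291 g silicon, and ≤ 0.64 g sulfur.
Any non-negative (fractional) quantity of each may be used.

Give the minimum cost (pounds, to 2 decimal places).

Treat it as an LP. Let x1 = kg of nickel briquettes, x2 = kg of silicomanganese, x3 = kg of pig iron, x4 = kg of scrap grade C, x5 = kg of cast iron scrap.
Minimise 20.05x1 + 1.37x2 + 0.49x3 + 0.34x4 + 0.38x5 with:
  166x2 + 11x3 + 4x4 + 21x5 ≥ 291   (silicon)
  0.01x1 + 0.21x2 + 0.28x3 + 0.58x4 + 0.93x5 ≤ 0.64   (sulfur)
  x1, x2, x3, x4, x5 ≥ 0.
The cheapest feasible vertex uses only silicomanganese; nickel briquettes, pig iron, scrap grade C, cast iron scrap are not used. Binding constraint: silicon.
Solving gives x2 = 1.753.
Hence cost = 1.37·1.753 = £2.4016.

£2.40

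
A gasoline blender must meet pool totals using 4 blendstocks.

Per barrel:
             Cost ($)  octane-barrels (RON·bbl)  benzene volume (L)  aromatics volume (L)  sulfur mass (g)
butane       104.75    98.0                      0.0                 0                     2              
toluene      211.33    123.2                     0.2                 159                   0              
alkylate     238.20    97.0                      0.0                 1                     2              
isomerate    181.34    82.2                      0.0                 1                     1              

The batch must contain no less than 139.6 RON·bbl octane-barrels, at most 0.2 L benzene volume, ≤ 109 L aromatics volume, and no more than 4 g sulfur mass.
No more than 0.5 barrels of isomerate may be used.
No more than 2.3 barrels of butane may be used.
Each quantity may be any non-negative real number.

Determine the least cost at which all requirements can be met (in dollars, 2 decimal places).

$149.22

Treat it as an LP. Let x1 = barrels of butane, x2 = barrels of toluene, x3 = barrels of alkylate, x4 = barrels of isomerate.
Minimise 104.75x1 + 211.33x2 + 238.2x3 + 181.34x4 with:
  98x1 + 123.2x2 + 97x3 + 82.2x4 ≥ 139.6   (octane-barrels)
  0.2x2 ≤ 0.2   (benzene volume)
  159x2 + 1x3 + 1x4 ≤ 109   (aromatics volume)
  2x1 + 2x3 + 1x4 ≤ 4   (sulfur mass)
  x4 ≤ 0.5
  x1 ≤ 2.3
  x1, x2, x3, x4 ≥ 0.
The optimal basis is {butane}; toluene, alkylate, isomerate drop out. There the octane-barrels constraint is tight.
So butane = 1.4245 barrels.
Objective = 104.75·1.4245 = 149.2164.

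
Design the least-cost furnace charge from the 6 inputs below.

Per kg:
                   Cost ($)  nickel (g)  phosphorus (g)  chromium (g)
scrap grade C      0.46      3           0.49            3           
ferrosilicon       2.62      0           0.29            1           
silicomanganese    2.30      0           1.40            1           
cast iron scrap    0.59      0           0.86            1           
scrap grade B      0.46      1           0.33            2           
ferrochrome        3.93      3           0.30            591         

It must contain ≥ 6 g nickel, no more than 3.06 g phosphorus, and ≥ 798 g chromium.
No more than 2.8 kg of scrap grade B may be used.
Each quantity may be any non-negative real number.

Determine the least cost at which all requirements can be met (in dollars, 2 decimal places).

$5.59

Set it up as a linear program. Let x1 = kg of scrap grade C, x2 = kg of ferrosilicon, x3 = kg of silicomanganese, x4 = kg of cast iron scrap, x5 = kg of scrap grade B, x6 = kg of ferrochrome.
Minimize 0.46x1 + 2.62x2 + 2.3x3 + 0.59x4 + 0.46x5 + 3.93x6 s.t.:
  3x1 + 1x5 + 3x6 ≥ 6   (nickel)
  0.49x1 + 0.29x2 + 1.4x3 + 0.86x4 + 0.33x5 + 0.3x6 ≤ 3.06   (phosphorus)
  3x1 + 1x2 + 1x3 + 1x4 + 2x5 + 591x6 ≥ 798   (chromium)
  x5 ≤ 2.8
  x1, x2, x3, x4, x5, x6 ≥ 0.
The optimal basis is {scrap grade C, ferrochrome}; ferrosilicon, silicomanganese, cast iron scrap, scrap grade B drop out. Binding constraints: nickel and chromium.
So scrap grade C = 0.6531 kg, ferrochrome = 1.347 kg.
Hence cost = 0.46·0.6531 + 3.93·1.347 = $5.5941.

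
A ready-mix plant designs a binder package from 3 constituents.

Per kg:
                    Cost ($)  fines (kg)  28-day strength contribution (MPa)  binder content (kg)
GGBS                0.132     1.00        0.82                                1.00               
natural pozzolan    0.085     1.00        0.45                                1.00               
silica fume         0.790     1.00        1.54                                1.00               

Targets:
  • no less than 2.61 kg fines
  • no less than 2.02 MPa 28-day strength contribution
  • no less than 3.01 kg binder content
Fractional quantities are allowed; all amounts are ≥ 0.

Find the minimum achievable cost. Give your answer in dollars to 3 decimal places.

$0.340

This is a linear program. Let x1 = kg of GGBS, x2 = kg of natural pozzolan, x3 = kg of silica fume.
Minimize 0.132x1 + 0.085x2 + 0.79x3 s.t.:
  1x1 + 1x2 + 1x3 ≥ 2.61   (fines)
  0.82x1 + 0.45x2 + 1.54x3 ≥ 2.02   (28-day strength contribution)
  1x1 + 1x2 + 1x3 ≥ 3.01   (binder content)
  x1, x2, x3 ≥ 0.
The optimal basis is {GGBS, natural pozzolan}; silica fume drops out. The 28-day strength contribution and binder content requirements are met with equality.
Solving gives x1 = 1.799, x2 = 1.211.
Cost = 0.132·1.799 + 0.085·1.211 = 0.34040.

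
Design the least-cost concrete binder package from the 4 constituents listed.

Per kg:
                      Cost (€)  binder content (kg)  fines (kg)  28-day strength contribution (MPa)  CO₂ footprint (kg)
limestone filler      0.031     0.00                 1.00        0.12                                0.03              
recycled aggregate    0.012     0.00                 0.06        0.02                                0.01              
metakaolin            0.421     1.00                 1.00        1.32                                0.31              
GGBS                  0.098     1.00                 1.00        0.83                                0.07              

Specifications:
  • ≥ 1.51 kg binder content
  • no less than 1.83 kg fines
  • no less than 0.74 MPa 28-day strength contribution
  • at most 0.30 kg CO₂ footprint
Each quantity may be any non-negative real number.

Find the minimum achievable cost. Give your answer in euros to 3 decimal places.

€0.158

Let x1 = kg of limestone filler, x2 = kg of recycled aggregate, x3 = kg of metakaolin, x4 = kg of GGBS.
Minimise 0.031x1 + 0.012x2 + 0.421x3 + 0.098x4 s.t.:
  1x3 + 1x4 ≥ 1.51   (binder content)
  1x1 + 0.06x2 + 1x3 + 1x4 ≥ 1.83   (fines)
  0.12x1 + 0.02x2 + 1.32x3 + 0.83x4 ≥ 0.74   (28-day strength contribution)
  0.03x1 + 0.01x2 + 0.31x3 + 0.07x4 ≤ 0.3   (CO₂ footprint)
  x1, x2, x3, x4 ≥ 0.
At the optimum only limestone filler, GGBS are positive (recycled aggregate, metakaolin = 0). Binding constraints: binder content and fines.
That vertex is x1 = 0.32, x4 = 1.51.
Total cost: 0.031·0.32 + 0.098·1.51 = 0.15790.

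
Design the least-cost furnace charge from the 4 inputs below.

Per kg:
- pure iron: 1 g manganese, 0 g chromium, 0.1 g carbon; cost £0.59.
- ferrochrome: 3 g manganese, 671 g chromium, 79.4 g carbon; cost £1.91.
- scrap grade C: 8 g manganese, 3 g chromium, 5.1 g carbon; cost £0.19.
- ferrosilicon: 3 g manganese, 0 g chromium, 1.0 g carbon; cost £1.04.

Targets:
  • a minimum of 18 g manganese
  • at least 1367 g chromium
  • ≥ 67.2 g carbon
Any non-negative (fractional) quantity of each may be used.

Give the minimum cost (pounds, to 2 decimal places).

£4.16

Set it up as a linear program. Let x1 = kg of pure iron, x2 = kg of ferrochrome, x3 = kg of scrap grade C, x4 = kg of ferrosilicon.
Minimise 0.59x1 + 1.91x2 + 0.19x3 + 1.04x4 with:
  1x1 + 3x2 + 8x3 + 3x4 ≥ 18   (manganese)
  671x2 + 3x3 ≥ 1367   (chromium)
  0.1x1 + 79.4x2 + 5.1x3 + 1x4 ≥ 67.2   (carbon)
  x1, x2, x3, x4 ≥ 0.
At the optimum only ferrochrome, scrap grade C are positive (pure iron, ferrosilicon = 0). The manganese and chromium requirements are met with equality.
Optimal quantities: ferrochrome = 2.031 kg, scrap grade C = 1.489 kg.
Hence cost = 1.91·2.031 + 0.19·1.489 = £4.1621.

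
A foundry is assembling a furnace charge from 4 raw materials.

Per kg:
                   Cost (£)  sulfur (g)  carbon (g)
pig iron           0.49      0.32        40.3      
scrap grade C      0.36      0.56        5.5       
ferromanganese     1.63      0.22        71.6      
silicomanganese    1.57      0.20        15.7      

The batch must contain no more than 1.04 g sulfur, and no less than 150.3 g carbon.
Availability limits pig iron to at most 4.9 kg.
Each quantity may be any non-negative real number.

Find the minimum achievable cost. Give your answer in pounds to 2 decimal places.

Let x1 = kg of pig iron, x2 = kg of scrap grade C, x3 = kg of ferromanganese, x4 = kg of silicomanganese.
min 0.49x1 + 0.36x2 + 1.63x3 + 1.57x4 s.t.:
  0.32x1 + 0.56x2 + 0.22x3 + 0.2x4 ≤ 1.04   (sulfur)
  40.3x1 + 5.5x2 + 71.6x3 + 15.7x4 ≥ 150.3   (carbon)
  x1 ≤ 4.9
  x1, x2, x3, x4 ≥ 0.
The cheapest feasible vertex uses only pig iron, ferromanganese; scrap grade C, silicomanganese are not used. The sulfur and carbon requirements are met with equality.
That vertex is x1 = 2.947, x3 = 0.4403.
Hence cost = 0.49·2.947 + 1.63·0.4403 = £2.1617.

£2.16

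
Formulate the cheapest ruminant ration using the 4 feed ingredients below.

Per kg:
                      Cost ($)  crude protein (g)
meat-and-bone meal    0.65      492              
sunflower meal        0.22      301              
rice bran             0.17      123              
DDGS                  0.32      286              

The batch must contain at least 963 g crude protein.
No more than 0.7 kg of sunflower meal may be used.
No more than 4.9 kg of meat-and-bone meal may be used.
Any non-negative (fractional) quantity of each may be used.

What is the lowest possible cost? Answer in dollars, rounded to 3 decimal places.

This is a linear program. Let x1 = kg of meat-and-bone meal, x2 = kg of sunflower meal, x3 = kg of rice bran, x4 = kg of DDGS.
min 0.65x1 + 0.22x2 + 0.17x3 + 0.32x4 s.t.:
  492x1 + 301x2 + 123x3 + 286x4 ≥ 963   (crude protein)
  x2 ≤ 0.7
  x1 ≤ 4.9
  x1, x2, x3, x4 ≥ 0.
At the optimum only sunflower meal, DDGS are positive (meat-and-bone meal, rice bran = 0). There the crude protein and the sunflower meal cap constraints are tight.
So sunflower meal = 0.7 kg, DDGS = 2.63 kg.
Cost = 0.22·0.7 + 0.32·2.63 = 0.99560.

$0.996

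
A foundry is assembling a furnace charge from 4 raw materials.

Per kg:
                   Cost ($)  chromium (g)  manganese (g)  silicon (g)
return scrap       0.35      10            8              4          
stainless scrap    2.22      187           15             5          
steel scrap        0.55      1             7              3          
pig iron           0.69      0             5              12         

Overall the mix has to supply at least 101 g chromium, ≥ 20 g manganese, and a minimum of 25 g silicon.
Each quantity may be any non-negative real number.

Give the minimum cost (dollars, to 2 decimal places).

$2.49

This is a linear program. Let x1 = kg of return scrap, x2 = kg of stainless scrap, x3 = kg of steel scrap, x4 = kg of pig iron.
min 0.35x1 + 2.22x2 + 0.55x3 + 0.69x4 with:
  10x1 + 187x2 + 1x3 ≥ 101   (chromium)
  8x1 + 15x2 + 7x3 + 5x4 ≥ 20   (manganese)
  4x1 + 5x2 + 3x3 + 12x4 ≥ 25   (silicon)
  x1, x2, x3, x4 ≥ 0.
The optimal basis is {return scrap, stainless scrap, pig iron}; steel scrap drops out. The chromium, manganese, silicon requirements are met with equality.
Solving gives x1 = 0.462, x2 = 0.5154, x4 = 1.715.
Hence cost = 0.35·0.462 + 2.22·0.5154 + 0.69·1.715 = $2.4892.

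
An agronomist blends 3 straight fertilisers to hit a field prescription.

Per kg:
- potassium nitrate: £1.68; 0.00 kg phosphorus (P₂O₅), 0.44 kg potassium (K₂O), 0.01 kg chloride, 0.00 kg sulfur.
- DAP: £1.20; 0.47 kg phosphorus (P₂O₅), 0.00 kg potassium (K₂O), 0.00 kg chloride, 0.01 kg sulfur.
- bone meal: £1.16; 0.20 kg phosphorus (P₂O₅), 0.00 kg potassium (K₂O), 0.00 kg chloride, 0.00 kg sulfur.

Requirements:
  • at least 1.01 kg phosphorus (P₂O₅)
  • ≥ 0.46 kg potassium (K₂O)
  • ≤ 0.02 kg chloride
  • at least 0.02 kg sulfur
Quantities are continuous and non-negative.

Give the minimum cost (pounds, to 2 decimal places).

£4.34

Let x1 = kg of potassium nitrate, x2 = kg of DAP, x3 = kg of bone meal.
Minimise 1.68x1 + 1.2x2 + 1.16x3 subject to:
  0.47x2 + 0.2x3 ≥ 1.01   (phosphorus (P₂O₅))
  0.44x1 ≥ 0.46   (potassium (K₂O))
  0.01x1 ≤ 0.02   (chloride)
  0.01x2 ≥ 0.02   (sulfur)
  x1, x2, x3 ≥ 0.
The cheapest feasible vertex uses only potassium nitrate, DAP; bone meal is not used. There the phosphorus (P₂O₅) and potassium (K₂O) constraints are tight.
That vertex is x1 = 1.0455, x2 = 2.1489.
Objective = 1.68·1.0455 + 1.2·2.1489 = 4.3351.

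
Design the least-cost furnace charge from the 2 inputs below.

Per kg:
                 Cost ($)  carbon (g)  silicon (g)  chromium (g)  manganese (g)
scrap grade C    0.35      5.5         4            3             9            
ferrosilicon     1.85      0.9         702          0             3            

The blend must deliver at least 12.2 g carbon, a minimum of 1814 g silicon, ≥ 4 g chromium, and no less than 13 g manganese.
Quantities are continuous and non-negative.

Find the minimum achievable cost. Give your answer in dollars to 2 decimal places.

$5.39

Set it up as a linear program. Let x1 = kg of scrap grade C, x2 = kg of ferrosilicon.
Minimize 0.35x1 + 1.85x2 s.t.:
  5.5x1 + 0.9x2 ≥ 12.2   (carbon)
  4x1 + 702x2 ≥ 1814   (silicon)
  3x1 ≥ 4   (chromium)
  9x1 + 3x2 ≥ 13   (manganese)
  x1, x2 ≥ 0.
Both inputs are positive at the optimum. Binding constraints: carbon and silicon.
That vertex is x1 = 1.797, x2 = 2.574.
Objective = 0.35·1.797 + 1.85·2.574 = 5.3909.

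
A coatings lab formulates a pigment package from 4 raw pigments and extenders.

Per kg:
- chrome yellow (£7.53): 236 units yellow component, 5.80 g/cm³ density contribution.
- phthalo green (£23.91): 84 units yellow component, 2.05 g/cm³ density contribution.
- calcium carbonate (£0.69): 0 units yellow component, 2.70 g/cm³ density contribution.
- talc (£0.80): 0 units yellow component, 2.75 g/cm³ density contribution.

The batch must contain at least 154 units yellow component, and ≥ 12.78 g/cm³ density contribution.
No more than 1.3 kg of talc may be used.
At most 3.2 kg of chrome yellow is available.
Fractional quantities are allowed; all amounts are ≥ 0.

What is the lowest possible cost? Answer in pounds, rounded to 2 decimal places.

£7.21

This is a linear program. Let x1 = kg of chrome yellow, x2 = kg of phthalo green, x3 = kg of calcium carbonate, x4 = kg of talc.
Minimise 7.53x1 + 23.91x2 + 0.69x3 + 0.8x4 subject to:
  236x1 + 84x2 ≥ 154   (yellow component)
  5.8x1 + 2.05x2 + 2.7x3 + 2.75x4 ≥ 12.78   (density contribution)
  x4 ≤ 1.3
  x1 ≤ 3.2
  x1, x2, x3, x4 ≥ 0.
The minimum-cost mix takes nothing from phthalo green, talc — only chrome yellow, calcium carbonate. Binding constraints: yellow component and density contribution.
Solving gives x1 = 0.6525, x3 = 3.332.
Objective = 7.53·0.6525 + 0.69·3.332 = 7.2124.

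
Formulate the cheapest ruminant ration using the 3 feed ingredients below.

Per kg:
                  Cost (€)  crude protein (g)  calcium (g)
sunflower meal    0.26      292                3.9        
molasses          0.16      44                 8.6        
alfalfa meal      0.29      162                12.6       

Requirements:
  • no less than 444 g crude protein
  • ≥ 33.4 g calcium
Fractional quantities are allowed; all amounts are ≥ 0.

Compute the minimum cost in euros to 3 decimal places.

€0.779

This is a linear program. Let x1 = kg of sunflower meal, x2 = kg of molasses, x3 = kg of alfalfa meal.
Minimize 0.26x1 + 0.16x2 + 0.29x3 subject to:
  292x1 + 44x2 + 162x3 ≥ 444   (crude protein)
  3.9x1 + 8.6x2 + 12.6x3 ≥ 33.4   (calcium)
  x1, x2, x3 ≥ 0.
The cheapest feasible vertex uses only sunflower meal, alfalfa meal; molasses is not used. The crude protein and calcium requirements are met with equality.
Solving gives x1 = 0.06025, x3 = 2.632.
Total cost: 0.26·0.06025 + 0.29·2.632 = 0.77895.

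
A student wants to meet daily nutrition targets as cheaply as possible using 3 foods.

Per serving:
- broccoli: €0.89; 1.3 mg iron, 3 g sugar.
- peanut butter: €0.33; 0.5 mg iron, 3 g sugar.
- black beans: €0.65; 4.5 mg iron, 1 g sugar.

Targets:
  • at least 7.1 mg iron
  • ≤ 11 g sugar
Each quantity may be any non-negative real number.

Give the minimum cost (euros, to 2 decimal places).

This is a linear program. Let x1 = servings of broccoli, x2 = servings of peanut butter, x3 = servings of black beans.
Minimise 0.89x1 + 0.33x2 + 0.65x3 with:
  1.3x1 + 0.5x2 + 4.5x3 ≥ 7.1   (iron)
  3x1 + 3x2 + 1x3 ≤ 11   (sugar)
  x1, x2, x3 ≥ 0.
The cheapest feasible vertex uses only black beans; broccoli, peanut butter are not used. There the iron constraint is tight.
So black beans = 1.578 servings.
Total cost: 0.65·1.578 = 1.0257.

€1.03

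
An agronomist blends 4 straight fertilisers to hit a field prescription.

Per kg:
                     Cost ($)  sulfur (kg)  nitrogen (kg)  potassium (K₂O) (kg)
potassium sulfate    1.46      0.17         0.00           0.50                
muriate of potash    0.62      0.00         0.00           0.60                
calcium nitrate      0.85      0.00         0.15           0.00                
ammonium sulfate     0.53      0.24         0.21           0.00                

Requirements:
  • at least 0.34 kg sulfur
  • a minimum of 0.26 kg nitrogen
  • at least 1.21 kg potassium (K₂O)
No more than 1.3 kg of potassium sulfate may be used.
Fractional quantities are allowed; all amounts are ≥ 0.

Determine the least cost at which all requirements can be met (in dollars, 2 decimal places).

Let x1 = kg of potassium sulfate, x2 = kg of muriate of potash, x3 = kg of calcium nitrate, x4 = kg of ammonium sulfate.
Minimize 1.46x1 + 0.62x2 + 0.85x3 + 0.53x4 s.t.:
  0.17x1 + 0.24x4 ≥ 0.34   (sulfur)
  0.15x3 + 0.21x4 ≥ 0.26   (nitrogen)
  0.5x1 + 0.6x2 ≥ 1.21   (potassium (K₂O))
  x1 ≤ 1.3
  x1, x2, x3, x4 ≥ 0.
The cheapest feasible vertex uses only muriate of potash, ammonium sulfate; potassium sulfate, calcium nitrate are not used. There the sulfur and potassium (K₂O) constraints are tight.
So muriate of potash = 2.017 kg, ammonium sulfate = 1.417 kg.
Hence cost = 0.62·2.017 + 0.53·1.417 = $2.0016.

$2.00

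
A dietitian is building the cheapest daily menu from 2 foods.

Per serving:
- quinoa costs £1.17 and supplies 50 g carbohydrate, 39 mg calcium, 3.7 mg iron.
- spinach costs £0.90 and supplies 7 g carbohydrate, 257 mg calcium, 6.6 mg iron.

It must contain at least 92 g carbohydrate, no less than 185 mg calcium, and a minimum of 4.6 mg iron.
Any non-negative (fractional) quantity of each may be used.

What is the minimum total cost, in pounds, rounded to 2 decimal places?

Let x1 = servings of quinoa, x2 = servings of spinach.
Minimise 1.17x1 + 0.9x2 s.t.:
  50x1 + 7x2 ≥ 92   (carbohydrate)
  39x1 + 257x2 ≥ 185   (calcium)
  3.7x1 + 6.6x2 ≥ 4.6   (iron)
  x1, x2 ≥ 0.
Both inputs are positive at the optimum. The carbohydrate and calcium requirements are met with equality.
So quinoa = 1.777 servings, spinach = 0.4502 servings.
Objective = 1.17·1.777 + 0.9·0.4502 = 2.4843.

£2.48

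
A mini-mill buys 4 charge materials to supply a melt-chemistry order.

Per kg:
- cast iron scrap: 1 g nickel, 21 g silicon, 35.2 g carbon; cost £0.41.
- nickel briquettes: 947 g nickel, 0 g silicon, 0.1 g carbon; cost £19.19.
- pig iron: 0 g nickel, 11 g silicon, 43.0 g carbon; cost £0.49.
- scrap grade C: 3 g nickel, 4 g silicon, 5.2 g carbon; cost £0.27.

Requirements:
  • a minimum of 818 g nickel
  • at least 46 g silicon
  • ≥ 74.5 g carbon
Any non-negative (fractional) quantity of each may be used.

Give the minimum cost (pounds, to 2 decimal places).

This is a linear program. Let x1 = kg of cast iron scrap, x2 = kg of nickel briquettes, x3 = kg of pig iron, x4 = kg of scrap grade C.
Minimise 0.41x1 + 19.19x2 + 0.49x3 + 0.27x4 subject to:
  1x1 + 947x2 + 3x4 ≥ 818   (nickel)
  21x1 + 11x3 + 4x4 ≥ 46   (silicon)
  35.2x1 + 0.1x2 + 43x3 + 5.2x4 ≥ 74.5   (carbon)
  x1, x2, x3, x4 ≥ 0.
The minimum-cost mix takes nothing from pig iron, scrap grade C — only cast iron scrap, nickel briquettes. There the nickel and silicon constraints are tight.
So cast iron scrap = 2.19 kg, nickel briquettes = 0.8615 kg.
Objective = 0.41·2.19 + 19.19·0.8615 = 17.4301.

£17.43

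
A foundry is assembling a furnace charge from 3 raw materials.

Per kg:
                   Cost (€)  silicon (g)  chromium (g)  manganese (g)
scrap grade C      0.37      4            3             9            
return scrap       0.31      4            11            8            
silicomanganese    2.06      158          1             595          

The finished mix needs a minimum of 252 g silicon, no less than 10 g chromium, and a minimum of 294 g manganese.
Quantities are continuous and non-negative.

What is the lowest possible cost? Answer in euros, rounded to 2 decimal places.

€3.48

Set it up as a linear program. Let x1 = kg of scrap grade C, x2 = kg of return scrap, x3 = kg of silicomanganese.
Minimize 0.37x1 + 0.31x2 + 2.06x3 subject to:
  4x1 + 4x2 + 158x3 ≥ 252   (silicon)
  3x1 + 11x2 + 1x3 ≥ 10   (chromium)
  9x1 + 8x2 + 595x3 ≥ 294   (manganese)
  x1, x2, x3 ≥ 0.
The optimal basis is {return scrap, silicomanganese}; scrap grade C drops out. Binding constraints: silicon and chromium.
So return scrap = 0.7659 kg, silicomanganese = 1.576 kg.
Hence cost = 0.31·0.7659 + 2.06·1.576 = €3.4840.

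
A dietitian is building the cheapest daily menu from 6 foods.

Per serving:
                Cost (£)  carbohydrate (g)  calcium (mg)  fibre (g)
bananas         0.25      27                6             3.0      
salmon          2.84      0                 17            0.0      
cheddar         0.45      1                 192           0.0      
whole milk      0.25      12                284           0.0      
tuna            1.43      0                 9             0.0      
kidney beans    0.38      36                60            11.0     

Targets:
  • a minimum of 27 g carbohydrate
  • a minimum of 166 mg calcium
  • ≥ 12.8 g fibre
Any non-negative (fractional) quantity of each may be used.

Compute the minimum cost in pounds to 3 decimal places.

£0.527

Let x1 = servings of bananas, x2 = servings of salmon, x3 = servings of cheddar, x4 = servings of whole milk, x5 = servings of tuna, x6 = servings of kidney beans.
Minimise 0.25x1 + 2.84x2 + 0.45x3 + 0.25x4 + 1.43x5 + 0.38x6 with:
  27x1 + 1x3 + 12x4 + 36x6 ≥ 27   (carbohydrate)
  6x1 + 17x2 + 192x3 + 284x4 + 9x5 + 60x6 ≥ 166   (calcium)
  3x1 + 11x6 ≥ 12.8   (fibre)
  x1, x2, x3, x4, x5, x6 ≥ 0.
The optimal basis is {whole milk, kidney beans}; bananas, salmon, cheddar, tuna drop out. There the calcium and fibre constraints are tight.
Optimal quantities: whole milk = 0.3387 servings, kidney beans = 1.164 servings.
Hence cost = 0.25·0.3387 + 0.38·1.164 = £0.52700.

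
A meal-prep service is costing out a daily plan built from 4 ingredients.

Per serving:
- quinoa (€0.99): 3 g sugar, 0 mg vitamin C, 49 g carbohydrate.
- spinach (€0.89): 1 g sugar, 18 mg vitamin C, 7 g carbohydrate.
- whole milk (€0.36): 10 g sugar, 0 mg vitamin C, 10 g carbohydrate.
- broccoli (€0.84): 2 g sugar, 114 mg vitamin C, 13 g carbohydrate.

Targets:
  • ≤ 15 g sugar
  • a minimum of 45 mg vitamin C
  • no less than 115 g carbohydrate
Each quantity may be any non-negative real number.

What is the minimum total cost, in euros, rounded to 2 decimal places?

Let x1 = servings of quinoa, x2 = servings of spinach, x3 = servings of whole milk, x4 = servings of broccoli.
Minimize 0.99x1 + 0.89x2 + 0.36x3 + 0.84x4 with:
  3x1 + 1x2 + 10x3 + 2x4 ≤ 15   (sugar)
  18x2 + 114x4 ≥ 45   (vitamin C)
  49x1 + 7x2 + 10x3 + 13x4 ≥ 115   (carbohydrate)
  x1, x2, x3, x4 ≥ 0.
At the optimum only quinoa, broccoli are positive (spinach, whole milk = 0). There the vitamin C and carbohydrate constraints are tight.
So quinoa = 2.242 servings, broccoli = 0.3947 servings.
Total cost: 0.99·2.242 + 0.84·0.3947 = 2.5511.

€2.55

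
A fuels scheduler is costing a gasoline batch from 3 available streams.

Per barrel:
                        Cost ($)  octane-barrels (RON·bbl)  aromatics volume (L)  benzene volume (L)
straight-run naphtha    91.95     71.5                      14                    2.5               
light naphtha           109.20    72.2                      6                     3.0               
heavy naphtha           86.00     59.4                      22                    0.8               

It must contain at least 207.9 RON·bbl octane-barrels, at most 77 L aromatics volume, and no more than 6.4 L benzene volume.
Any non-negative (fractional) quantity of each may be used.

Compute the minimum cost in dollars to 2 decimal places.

This is a linear program. Let x1 = barrels of straight-run naphtha, x2 = barrels of light naphtha, x3 = barrels of heavy naphtha.
min 91.95x1 + 109.2x2 + 86x3 s.t.:
  71.5x1 + 72.2x2 + 59.4x3 ≥ 207.9   (octane-barrels)
  14x1 + 6x2 + 22x3 ≤ 77   (aromatics volume)
  2.5x1 + 3x2 + 0.8x3 ≤ 6.4   (benzene volume)
  x1, x2, x3 ≥ 0.
The minimum-cost mix takes nothing from light naphtha — only straight-run naphtha, heavy naphtha. There the octane-barrels and benzene volume constraints are tight.
That vertex is x1 = 2.34217, x3 = 0.680723.
Objective = 91.95·2.34217 + 86·0.680723 = 273.9047.

$273.90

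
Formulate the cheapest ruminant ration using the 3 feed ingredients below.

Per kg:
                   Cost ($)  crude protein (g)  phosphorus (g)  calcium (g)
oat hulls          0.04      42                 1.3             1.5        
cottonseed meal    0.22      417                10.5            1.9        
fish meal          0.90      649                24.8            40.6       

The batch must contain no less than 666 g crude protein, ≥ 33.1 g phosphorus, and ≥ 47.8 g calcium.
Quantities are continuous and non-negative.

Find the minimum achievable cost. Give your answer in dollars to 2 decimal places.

Let x1 = kg of oat hulls, x2 = kg of cottonseed meal, x3 = kg of fish meal.
Minimize 0.04x1 + 0.22x2 + 0.9x3 with:
  42x1 + 417x2 + 649x3 ≥ 666   (crude protein)
  1.3x1 + 10.5x2 + 24.8x3 ≥ 33.1   (phosphorus)
  1.5x1 + 1.9x2 + 40.6x3 ≥ 47.8   (calcium)
  x1, x2, x3 ≥ 0.
At the optimum only oat hulls, fish meal are positive (cottonseed meal = 0). The phosphorus and calcium requirements are met with equality.
That vertex is x1 = 10.17, x3 = 0.8017.
Objective = 0.04·10.17 + 0.9·0.8017 = 1.1283.

$1.13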